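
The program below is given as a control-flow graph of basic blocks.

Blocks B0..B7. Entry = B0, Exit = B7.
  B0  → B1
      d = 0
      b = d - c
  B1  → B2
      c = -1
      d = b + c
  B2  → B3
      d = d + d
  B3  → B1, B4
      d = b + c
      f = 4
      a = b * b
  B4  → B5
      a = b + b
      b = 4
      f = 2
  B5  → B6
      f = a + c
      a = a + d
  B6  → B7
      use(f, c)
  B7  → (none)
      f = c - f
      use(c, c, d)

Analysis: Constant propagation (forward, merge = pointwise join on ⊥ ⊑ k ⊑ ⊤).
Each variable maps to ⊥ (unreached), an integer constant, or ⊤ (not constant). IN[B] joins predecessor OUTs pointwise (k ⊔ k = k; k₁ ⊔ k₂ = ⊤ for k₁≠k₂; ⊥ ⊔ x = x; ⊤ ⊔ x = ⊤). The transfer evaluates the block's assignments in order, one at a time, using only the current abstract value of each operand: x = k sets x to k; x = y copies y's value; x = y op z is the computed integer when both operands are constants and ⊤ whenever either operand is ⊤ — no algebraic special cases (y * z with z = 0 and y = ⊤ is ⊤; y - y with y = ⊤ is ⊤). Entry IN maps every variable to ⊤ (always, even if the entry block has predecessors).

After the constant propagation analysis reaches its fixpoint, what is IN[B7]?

Answer: {a: ⊤, b: 4, c: -1, d: ⊤, e: ⊤, f: ⊤}

Working:
Converged values:
  B0:   IN=(all ⊤)   OUT={d:0; rest ⊤}
  B1:   IN=(all ⊤)   OUT={c:-1; rest ⊤}
  B2:   IN={c:-1; rest ⊤}   OUT={c:-1; rest ⊤}
  B3:   IN={c:-1; rest ⊤}   OUT={c:-1, f:4; rest ⊤}
  B4:   IN={c:-1, f:4; rest ⊤}   OUT={b:4, c:-1, f:2; rest ⊤}
  B5:   IN={b:4, c:-1, f:2; rest ⊤}   OUT={b:4, c:-1; rest ⊤}
  B6:   IN={b:4, c:-1; rest ⊤}   OUT={b:4, c:-1; rest ⊤}
  B7:   IN={b:4, c:-1; rest ⊤}   OUT={b:4, c:-1; rest ⊤}

Merge at B7: IN[B7] = OUT[B6] = {a: ⊤, b: 4, c: -1, d: ⊤, e: ⊤, f: ⊤}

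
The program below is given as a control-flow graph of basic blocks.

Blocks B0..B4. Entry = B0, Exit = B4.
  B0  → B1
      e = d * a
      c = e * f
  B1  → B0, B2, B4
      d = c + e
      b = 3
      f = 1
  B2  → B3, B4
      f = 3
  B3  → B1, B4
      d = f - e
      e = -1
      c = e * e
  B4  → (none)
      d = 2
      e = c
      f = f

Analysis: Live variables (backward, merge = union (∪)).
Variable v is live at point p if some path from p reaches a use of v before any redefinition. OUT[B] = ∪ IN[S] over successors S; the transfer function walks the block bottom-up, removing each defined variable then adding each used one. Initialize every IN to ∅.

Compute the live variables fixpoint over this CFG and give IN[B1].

Answer: {a, c, e}

Trace:
Fixpoint table:
  B0:   IN={a, d, f}   OUT={a, c, e}
  B1:   IN={a, c, e}   OUT={a, c, d, e, f}
  B2:   IN={a, c, e}   OUT={a, c, e, f}
  B3:   IN={a, e, f}   OUT={a, c, e, f}
  B4:   IN={c, f}   OUT={}

Merge at B1: OUT[B1] = IN[B0] ⊔ IN[B2] ⊔ IN[B4] = {a, c, d, e, f}
Applying B1's transfer function to that OUT value gives IN[B1] (row B1 above).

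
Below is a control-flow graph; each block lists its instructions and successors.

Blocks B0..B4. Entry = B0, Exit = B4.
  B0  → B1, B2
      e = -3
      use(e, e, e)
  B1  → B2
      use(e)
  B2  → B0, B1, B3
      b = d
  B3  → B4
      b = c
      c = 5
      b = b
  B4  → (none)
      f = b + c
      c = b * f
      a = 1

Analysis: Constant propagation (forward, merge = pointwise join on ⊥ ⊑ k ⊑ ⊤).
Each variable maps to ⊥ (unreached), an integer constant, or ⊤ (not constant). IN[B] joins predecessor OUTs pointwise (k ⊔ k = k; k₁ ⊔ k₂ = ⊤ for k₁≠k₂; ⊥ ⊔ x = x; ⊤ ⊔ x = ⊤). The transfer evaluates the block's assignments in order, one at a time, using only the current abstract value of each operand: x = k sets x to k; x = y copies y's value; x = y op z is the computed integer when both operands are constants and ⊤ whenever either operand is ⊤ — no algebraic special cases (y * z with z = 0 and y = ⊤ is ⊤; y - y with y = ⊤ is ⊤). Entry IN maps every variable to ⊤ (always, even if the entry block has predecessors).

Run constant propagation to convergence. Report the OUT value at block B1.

Converged values:
  B0: | IN=(all ⊤) | OUT={e:-3; rest ⊤}
  B1: | IN={e:-3; rest ⊤} | OUT={e:-3; rest ⊤}
  B2: | IN={e:-3; rest ⊤} | OUT={e:-3; rest ⊤}
  B3: | IN={e:-3; rest ⊤} | OUT={c:5, e:-3; rest ⊤}
  B4: | IN={c:5, e:-3; rest ⊤} | OUT={a:1, e:-3; rest ⊤}

Merge at B1: IN[B1] = OUT[B0] ⊔ OUT[B2] = {a: ⊤, b: ⊤, c: ⊤, d: ⊤, e: -3, f: ⊤}
Applying B1's transfer function to that IN value gives OUT[B1] (row B1 above).

Answer: {a: ⊤, b: ⊤, c: ⊤, d: ⊤, e: -3, f: ⊤}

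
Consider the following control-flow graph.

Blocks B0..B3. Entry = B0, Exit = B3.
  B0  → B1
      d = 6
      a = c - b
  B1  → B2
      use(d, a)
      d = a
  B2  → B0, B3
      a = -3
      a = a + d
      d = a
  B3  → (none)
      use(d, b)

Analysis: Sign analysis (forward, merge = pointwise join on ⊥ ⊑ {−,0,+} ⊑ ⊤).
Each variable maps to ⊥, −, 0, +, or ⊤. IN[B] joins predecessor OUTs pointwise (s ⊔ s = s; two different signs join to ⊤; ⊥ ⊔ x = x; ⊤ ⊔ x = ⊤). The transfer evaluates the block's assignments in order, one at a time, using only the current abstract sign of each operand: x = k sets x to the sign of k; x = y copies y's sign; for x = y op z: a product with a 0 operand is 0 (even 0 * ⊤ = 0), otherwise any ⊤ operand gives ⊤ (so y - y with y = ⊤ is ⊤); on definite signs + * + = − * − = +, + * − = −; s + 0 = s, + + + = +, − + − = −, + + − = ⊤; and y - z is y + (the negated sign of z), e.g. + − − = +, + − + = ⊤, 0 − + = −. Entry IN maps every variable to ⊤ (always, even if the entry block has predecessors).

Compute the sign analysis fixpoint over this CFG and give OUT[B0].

Answer: {a: ⊤, b: ⊤, c: ⊤, d: +, e: ⊤, f: ⊤}

Trace:
Converged values:
  B0: | IN=(all ⊤) | OUT={d:+; rest ⊤}
  B1: | IN={d:+; rest ⊤} | OUT=(all ⊤)
  B2: | IN=(all ⊤) | OUT=(all ⊤)
  B3: | IN=(all ⊤) | OUT=(all ⊤)

Merge at B0 (entry node, so the boundary value (all ⊤) is joined with the incoming edge(s)): IN[B0] = (all ⊤) ⊔ OUT[B2] = {a: ⊤, b: ⊤, c: ⊤, d: ⊤, e: ⊤, f: ⊤}
Applying B0's transfer function to that IN value gives OUT[B0] (row B0 above).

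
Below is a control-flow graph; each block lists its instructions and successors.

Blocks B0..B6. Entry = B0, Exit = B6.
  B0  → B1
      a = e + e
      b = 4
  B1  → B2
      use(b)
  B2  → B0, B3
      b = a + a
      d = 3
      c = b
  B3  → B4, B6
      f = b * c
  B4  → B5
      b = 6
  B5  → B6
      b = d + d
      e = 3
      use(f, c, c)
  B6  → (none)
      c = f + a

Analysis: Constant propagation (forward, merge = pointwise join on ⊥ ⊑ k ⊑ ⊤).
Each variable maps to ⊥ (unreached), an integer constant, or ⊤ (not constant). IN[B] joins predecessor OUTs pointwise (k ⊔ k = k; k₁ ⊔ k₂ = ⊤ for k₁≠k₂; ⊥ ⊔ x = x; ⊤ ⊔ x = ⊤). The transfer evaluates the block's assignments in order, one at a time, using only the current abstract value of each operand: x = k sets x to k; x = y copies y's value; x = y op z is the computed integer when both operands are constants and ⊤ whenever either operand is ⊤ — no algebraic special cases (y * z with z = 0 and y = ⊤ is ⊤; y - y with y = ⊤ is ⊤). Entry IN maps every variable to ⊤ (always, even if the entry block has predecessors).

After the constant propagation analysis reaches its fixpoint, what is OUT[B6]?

Per-block solution:
  B0:   IN=(all ⊤)   OUT={b:4; rest ⊤}
  B1:   IN={b:4; rest ⊤}   OUT={b:4; rest ⊤}
  B2:   IN={b:4; rest ⊤}   OUT={d:3; rest ⊤}
  B3:   IN={d:3; rest ⊤}   OUT={d:3; rest ⊤}
  B4:   IN={d:3; rest ⊤}   OUT={b:6, d:3; rest ⊤}
  B5:   IN={b:6, d:3; rest ⊤}   OUT={b:6, d:3, e:3; rest ⊤}
  B6:   IN={d:3; rest ⊤}   OUT={d:3; rest ⊤}

Merge at B6: IN[B6] = OUT[B3] ⊔ OUT[B5] = {a: ⊤, b: ⊤, c: ⊤, d: 3, e: ⊤, f: ⊤}
Applying B6's transfer function to that IN value gives OUT[B6] (row B6 above).

Answer: {a: ⊤, b: ⊤, c: ⊤, d: 3, e: ⊤, f: ⊤}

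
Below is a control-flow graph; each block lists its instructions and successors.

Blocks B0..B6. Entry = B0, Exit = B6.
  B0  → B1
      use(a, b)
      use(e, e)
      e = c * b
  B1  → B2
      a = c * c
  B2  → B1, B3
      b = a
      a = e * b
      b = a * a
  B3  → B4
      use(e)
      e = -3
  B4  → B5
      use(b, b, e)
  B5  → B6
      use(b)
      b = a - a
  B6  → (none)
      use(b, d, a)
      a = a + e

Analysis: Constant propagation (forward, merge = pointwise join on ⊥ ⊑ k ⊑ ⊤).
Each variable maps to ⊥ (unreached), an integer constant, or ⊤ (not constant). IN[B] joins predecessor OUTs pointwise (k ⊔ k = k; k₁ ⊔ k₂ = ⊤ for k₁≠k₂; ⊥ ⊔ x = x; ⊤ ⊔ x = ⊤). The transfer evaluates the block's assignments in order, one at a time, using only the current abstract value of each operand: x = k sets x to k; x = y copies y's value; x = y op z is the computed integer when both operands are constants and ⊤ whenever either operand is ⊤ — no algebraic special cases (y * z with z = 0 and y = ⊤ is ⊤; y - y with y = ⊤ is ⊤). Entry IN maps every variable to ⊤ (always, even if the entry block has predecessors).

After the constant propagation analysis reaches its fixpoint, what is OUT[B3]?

Converged values:
  B0: | IN=(all ⊤) | OUT=(all ⊤)
  B1: | IN=(all ⊤) | OUT=(all ⊤)
  B2: | IN=(all ⊤) | OUT=(all ⊤)
  B3: | IN=(all ⊤) | OUT={e:-3; rest ⊤}
  B4: | IN={e:-3; rest ⊤} | OUT={e:-3; rest ⊤}
  B5: | IN={e:-3; rest ⊤} | OUT={e:-3; rest ⊤}
  B6: | IN={e:-3; rest ⊤} | OUT={e:-3; rest ⊤}

Merge at B3: IN[B3] = OUT[B2] = {a: ⊤, b: ⊤, c: ⊤, d: ⊤, e: ⊤, f: ⊤}
Applying B3's transfer function to that IN value gives OUT[B3] (row B3 above).

Answer: {a: ⊤, b: ⊤, c: ⊤, d: ⊤, e: -3, f: ⊤}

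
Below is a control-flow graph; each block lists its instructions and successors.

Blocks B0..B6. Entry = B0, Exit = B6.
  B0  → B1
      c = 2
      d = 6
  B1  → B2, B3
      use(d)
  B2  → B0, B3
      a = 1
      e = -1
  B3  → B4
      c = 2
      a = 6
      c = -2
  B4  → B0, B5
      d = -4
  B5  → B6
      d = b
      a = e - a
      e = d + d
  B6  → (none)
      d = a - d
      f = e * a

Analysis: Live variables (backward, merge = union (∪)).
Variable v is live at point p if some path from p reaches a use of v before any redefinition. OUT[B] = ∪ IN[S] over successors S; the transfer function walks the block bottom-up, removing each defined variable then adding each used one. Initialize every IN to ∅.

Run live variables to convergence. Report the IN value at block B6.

Converged values:
  B0:   IN={b, e}   OUT={b, d, e}
  B1:   IN={b, d, e}   OUT={b, e}
  B2:   IN={b}   OUT={b, e}
  B3:   IN={b, e}   OUT={a, b, e}
  B4:   IN={a, b, e}   OUT={a, b, e}
  B5:   IN={a, b, e}   OUT={a, d, e}
  B6:   IN={a, d, e}   OUT={}

B6 is the boundary node: OUT[B6] = {}
Applying B6's transfer function to that OUT value gives IN[B6] (row B6 above).

Answer: {a, d, e}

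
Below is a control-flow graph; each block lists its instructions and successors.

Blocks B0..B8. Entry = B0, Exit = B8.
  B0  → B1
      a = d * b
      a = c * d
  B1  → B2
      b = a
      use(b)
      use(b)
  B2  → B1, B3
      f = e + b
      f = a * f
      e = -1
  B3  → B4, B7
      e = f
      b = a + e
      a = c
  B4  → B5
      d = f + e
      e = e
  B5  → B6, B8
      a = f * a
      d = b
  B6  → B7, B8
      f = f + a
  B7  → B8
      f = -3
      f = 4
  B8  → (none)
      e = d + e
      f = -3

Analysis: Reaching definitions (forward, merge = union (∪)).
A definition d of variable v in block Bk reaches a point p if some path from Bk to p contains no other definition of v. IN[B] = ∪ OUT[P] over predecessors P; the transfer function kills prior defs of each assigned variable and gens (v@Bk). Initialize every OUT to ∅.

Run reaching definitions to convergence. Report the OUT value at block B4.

Answer: {a@B3, b@B3, d@B4, e@B4, f@B2}

Trace:
Per-block solution:
  B0:  IN={}  OUT={a@B0}
  B1:  IN={a@B0, b@B1, e@B2, f@B2}  OUT={a@B0, b@B1, e@B2, f@B2}
  B2:  IN={a@B0, b@B1, e@B2, f@B2}  OUT={a@B0, b@B1, e@B2, f@B2}
  B3:  IN={a@B0, b@B1, e@B2, f@B2}  OUT={a@B3, b@B3, e@B3, f@B2}
  B4:  IN={a@B3, b@B3, e@B3, f@B2}  OUT={a@B3, b@B3, d@B4, e@B4, f@B2}
  B5:  IN={a@B3, b@B3, d@B4, e@B4, f@B2}  OUT={a@B5, b@B3, d@B5, e@B4, f@B2}
  B6:  IN={a@B5, b@B3, d@B5, e@B4, f@B2}  OUT={a@B5, b@B3, d@B5, e@B4, f@B6}
  B7:  IN={a@B3, a@B5, b@B3, d@B5, e@B3, e@B4, f@B2, f@B6}  OUT={a@B3, a@B5, b@B3, d@B5, e@B3, e@B4, f@B7}
  B8:  IN={a@B3, a@B5, b@B3, d@B5, e@B3, e@B4, f@B2, f@B6, f@B7}  OUT={a@B3, a@B5, b@B3, d@B5, e@B8, f@B8}

Merge at B4: IN[B4] = OUT[B3] = {a@B3, b@B3, e@B3, f@B2}
Applying B4's transfer function to that IN value gives OUT[B4] (row B4 above).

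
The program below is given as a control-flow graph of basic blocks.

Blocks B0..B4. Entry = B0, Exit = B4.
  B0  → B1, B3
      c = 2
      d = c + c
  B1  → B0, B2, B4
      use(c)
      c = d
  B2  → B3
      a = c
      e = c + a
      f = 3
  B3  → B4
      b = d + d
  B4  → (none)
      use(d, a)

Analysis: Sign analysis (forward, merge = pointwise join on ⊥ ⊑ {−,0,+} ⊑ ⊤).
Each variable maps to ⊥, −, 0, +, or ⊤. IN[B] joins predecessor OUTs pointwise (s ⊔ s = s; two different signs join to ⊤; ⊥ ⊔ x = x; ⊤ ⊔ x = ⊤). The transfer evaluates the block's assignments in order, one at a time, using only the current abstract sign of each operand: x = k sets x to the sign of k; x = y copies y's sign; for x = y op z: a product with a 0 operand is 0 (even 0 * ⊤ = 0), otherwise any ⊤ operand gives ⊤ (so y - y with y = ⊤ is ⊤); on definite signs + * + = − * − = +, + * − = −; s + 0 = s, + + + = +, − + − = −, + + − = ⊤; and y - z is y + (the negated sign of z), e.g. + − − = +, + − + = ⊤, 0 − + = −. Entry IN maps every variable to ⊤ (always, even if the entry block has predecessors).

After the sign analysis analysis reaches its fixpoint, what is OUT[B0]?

Per-block solution:
  B0:   IN=(all ⊤)   OUT={c:+, d:+; rest ⊤}
  B1:   IN={c:+, d:+; rest ⊤}   OUT={c:+, d:+; rest ⊤}
  B2:   IN={c:+, d:+; rest ⊤}   OUT={a:+, c:+, d:+, e:+, f:+; rest ⊤}
  B3:   IN={c:+, d:+; rest ⊤}   OUT={b:+, c:+, d:+; rest ⊤}
  B4:   IN={c:+, d:+; rest ⊤}   OUT={c:+, d:+; rest ⊤}

Merge at B0 (entry node, so the boundary value (all ⊤) is joined with the incoming edge(s)): IN[B0] = (all ⊤) ⊔ OUT[B1] = {a: ⊤, b: ⊤, c: ⊤, d: ⊤, e: ⊤, f: ⊤}
Applying B0's transfer function to that IN value gives OUT[B0] (row B0 above).

Answer: {a: ⊤, b: ⊤, c: +, d: +, e: ⊤, f: ⊤}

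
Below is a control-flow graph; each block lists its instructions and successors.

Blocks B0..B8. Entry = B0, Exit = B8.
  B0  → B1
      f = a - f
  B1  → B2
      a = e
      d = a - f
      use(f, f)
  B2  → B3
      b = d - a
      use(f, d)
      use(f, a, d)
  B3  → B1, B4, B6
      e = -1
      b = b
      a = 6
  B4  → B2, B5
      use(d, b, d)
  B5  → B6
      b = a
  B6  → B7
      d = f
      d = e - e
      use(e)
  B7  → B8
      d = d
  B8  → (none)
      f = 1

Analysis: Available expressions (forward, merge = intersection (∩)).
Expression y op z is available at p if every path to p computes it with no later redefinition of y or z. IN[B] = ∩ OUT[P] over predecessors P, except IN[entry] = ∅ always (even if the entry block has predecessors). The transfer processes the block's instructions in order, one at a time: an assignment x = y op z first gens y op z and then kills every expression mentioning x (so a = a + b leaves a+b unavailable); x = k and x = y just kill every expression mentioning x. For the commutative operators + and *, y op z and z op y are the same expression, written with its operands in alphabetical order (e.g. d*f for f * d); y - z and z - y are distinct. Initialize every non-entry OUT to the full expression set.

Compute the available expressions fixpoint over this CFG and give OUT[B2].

Answer: {d-a}

Trace:
Per-block solution:
  B0:  IN={}  OUT={}
  B1:  IN={}  OUT={a-f}
  B2:  IN={}  OUT={d-a}
  B3:  IN={d-a}  OUT={}
  B4:  IN={}  OUT={}
  B5:  IN={}  OUT={}
  B6:  IN={}  OUT={e-e}
  B7:  IN={e-e}  OUT={e-e}
  B8:  IN={e-e}  OUT={e-e}

Merge at B2: IN[B2] = OUT[B1] ∩ OUT[B4] = {}
Applying B2's transfer function to that IN value gives OUT[B2] (row B2 above).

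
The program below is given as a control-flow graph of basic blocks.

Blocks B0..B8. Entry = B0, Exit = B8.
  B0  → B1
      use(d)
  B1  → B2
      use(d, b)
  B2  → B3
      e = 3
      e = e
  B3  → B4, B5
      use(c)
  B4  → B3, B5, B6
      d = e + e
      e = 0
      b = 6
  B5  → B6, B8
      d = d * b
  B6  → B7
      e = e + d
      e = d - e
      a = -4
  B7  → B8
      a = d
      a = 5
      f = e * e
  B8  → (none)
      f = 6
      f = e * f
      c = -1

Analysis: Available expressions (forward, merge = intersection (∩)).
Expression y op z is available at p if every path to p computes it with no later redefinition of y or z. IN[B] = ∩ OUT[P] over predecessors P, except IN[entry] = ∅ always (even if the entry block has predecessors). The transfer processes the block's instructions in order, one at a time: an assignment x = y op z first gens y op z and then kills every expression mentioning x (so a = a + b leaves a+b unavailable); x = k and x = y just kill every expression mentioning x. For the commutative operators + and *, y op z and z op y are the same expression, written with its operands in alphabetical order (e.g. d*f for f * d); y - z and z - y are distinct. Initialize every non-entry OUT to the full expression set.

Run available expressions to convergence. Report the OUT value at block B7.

Answer: {e*e}

Working:
Fixpoint table:
  B0:   IN={}   OUT={}
  B1:   IN={}   OUT={}
  B2:   IN={}   OUT={}
  B3:   IN={}   OUT={}
  B4:   IN={}   OUT={}
  B5:   IN={}   OUT={}
  B6:   IN={}   OUT={}
  B7:   IN={}   OUT={e*e}
  B8:   IN={}   OUT={}

Merge at B7: IN[B7] = OUT[B6] = {}
Applying B7's transfer function to that IN value gives OUT[B7] (row B7 above).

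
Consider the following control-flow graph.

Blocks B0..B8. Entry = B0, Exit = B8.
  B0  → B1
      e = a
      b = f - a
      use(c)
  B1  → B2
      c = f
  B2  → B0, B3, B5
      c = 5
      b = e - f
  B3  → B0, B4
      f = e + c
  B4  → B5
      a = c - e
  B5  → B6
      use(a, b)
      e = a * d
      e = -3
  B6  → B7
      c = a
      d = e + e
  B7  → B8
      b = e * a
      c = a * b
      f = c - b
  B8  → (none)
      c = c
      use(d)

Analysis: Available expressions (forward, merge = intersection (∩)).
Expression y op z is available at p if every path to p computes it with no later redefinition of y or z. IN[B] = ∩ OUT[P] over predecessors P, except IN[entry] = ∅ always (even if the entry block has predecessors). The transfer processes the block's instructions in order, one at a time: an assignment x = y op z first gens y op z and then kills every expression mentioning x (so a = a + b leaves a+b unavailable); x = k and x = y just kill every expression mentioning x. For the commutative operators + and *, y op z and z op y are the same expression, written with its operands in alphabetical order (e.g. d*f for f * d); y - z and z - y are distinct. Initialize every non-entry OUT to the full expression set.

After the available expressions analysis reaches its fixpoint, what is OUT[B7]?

Answer: {a*b, a*e, c-b, e+e}

Trace:
Per-block solution:
  B0:   IN={}   OUT={f-a}
  B1:   IN={f-a}   OUT={f-a}
  B2:   IN={f-a}   OUT={e-f, f-a}
  B3:   IN={e-f, f-a}   OUT={c+e}
  B4:   IN={c+e}   OUT={c+e, c-e}
  B5:   IN={}   OUT={a*d}
  B6:   IN={a*d}   OUT={e+e}
  B7:   IN={e+e}   OUT={a*b, a*e, c-b, e+e}
  B8:   IN={a*b, a*e, c-b, e+e}   OUT={a*b, a*e, e+e}

Merge at B7: IN[B7] = OUT[B6] = {e+e}
Applying B7's transfer function to that IN value gives OUT[B7] (row B7 above).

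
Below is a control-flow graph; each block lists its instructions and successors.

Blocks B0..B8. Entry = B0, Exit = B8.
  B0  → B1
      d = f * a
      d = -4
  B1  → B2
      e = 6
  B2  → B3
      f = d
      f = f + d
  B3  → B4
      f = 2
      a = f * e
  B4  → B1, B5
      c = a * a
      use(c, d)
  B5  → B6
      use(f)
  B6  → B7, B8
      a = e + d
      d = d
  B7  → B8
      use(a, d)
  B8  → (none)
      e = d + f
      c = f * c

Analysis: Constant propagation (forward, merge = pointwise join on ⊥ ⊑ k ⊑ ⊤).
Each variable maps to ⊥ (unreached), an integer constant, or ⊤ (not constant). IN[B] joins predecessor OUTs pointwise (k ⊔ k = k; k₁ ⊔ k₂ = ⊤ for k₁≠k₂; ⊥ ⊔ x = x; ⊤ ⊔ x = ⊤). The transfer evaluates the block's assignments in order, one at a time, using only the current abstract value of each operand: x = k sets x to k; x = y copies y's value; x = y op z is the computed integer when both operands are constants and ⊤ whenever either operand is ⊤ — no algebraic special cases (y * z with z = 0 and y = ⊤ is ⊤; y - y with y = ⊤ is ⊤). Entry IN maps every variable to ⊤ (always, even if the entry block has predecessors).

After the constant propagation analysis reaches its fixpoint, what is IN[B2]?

Answer: {a: ⊤, b: ⊤, c: ⊤, d: -4, e: 6, f: ⊤}

Trace:
Per-block solution:
  B0: | IN=(all ⊤) | OUT={d:-4; rest ⊤}
  B1: | IN={d:-4; rest ⊤} | OUT={d:-4, e:6; rest ⊤}
  B2: | IN={d:-4, e:6; rest ⊤} | OUT={d:-4, e:6, f:-8; rest ⊤}
  B3: | IN={d:-4, e:6, f:-8; rest ⊤} | OUT={a:12, d:-4, e:6, f:2; rest ⊤}
  B4: | IN={a:12, d:-4, e:6, f:2; rest ⊤} | OUT={a:12, c:144, d:-4, e:6, f:2; rest ⊤}
  B5: | IN={a:12, c:144, d:-4, e:6, f:2; rest ⊤} | OUT={a:12, c:144, d:-4, e:6, f:2; rest ⊤}
  B6: | IN={a:12, c:144, d:-4, e:6, f:2; rest ⊤} | OUT={a:2, c:144, d:-4, e:6, f:2; rest ⊤}
  B7: | IN={a:2, c:144, d:-4, e:6, f:2; rest ⊤} | OUT={a:2, c:144, d:-4, e:6, f:2; rest ⊤}
  B8: | IN={a:2, c:144, d:-4, e:6, f:2; rest ⊤} | OUT={a:2, c:288, d:-4, e:-2, f:2; rest ⊤}

Merge at B2: IN[B2] = OUT[B1] = {a: ⊤, b: ⊤, c: ⊤, d: -4, e: 6, f: ⊤}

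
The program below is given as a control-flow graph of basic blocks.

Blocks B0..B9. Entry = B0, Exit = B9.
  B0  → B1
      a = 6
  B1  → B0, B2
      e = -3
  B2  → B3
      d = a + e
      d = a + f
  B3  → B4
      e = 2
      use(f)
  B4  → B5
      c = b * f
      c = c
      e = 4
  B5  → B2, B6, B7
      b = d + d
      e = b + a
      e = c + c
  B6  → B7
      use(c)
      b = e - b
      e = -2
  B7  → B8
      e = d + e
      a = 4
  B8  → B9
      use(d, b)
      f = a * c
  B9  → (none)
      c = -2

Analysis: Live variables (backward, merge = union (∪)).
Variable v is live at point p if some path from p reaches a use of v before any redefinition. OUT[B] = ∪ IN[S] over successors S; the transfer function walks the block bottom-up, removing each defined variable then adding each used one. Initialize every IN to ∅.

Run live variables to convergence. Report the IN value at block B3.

Answer: {a, b, d, f}

Working:
Per-block solution:
  B0:   IN={b, f}   OUT={a, b, f}
  B1:   IN={a, b, f}   OUT={a, b, e, f}
  B2:   IN={a, b, e, f}   OUT={a, b, d, f}
  B3:   IN={a, b, d, f}   OUT={a, b, d, f}
  B4:   IN={a, b, d, f}   OUT={a, c, d, f}
  B5:   IN={a, c, d, f}   OUT={a, b, c, d, e, f}
  B6:   IN={b, c, d, e}   OUT={b, c, d, e}
  B7:   IN={b, c, d, e}   OUT={a, b, c, d}
  B8:   IN={a, b, c, d}   OUT={}
  B9:   IN={}   OUT={}

Merge at B3: OUT[B3] = IN[B4] = {a, b, d, f}
Applying B3's transfer function to that OUT value gives IN[B3] (row B3 above).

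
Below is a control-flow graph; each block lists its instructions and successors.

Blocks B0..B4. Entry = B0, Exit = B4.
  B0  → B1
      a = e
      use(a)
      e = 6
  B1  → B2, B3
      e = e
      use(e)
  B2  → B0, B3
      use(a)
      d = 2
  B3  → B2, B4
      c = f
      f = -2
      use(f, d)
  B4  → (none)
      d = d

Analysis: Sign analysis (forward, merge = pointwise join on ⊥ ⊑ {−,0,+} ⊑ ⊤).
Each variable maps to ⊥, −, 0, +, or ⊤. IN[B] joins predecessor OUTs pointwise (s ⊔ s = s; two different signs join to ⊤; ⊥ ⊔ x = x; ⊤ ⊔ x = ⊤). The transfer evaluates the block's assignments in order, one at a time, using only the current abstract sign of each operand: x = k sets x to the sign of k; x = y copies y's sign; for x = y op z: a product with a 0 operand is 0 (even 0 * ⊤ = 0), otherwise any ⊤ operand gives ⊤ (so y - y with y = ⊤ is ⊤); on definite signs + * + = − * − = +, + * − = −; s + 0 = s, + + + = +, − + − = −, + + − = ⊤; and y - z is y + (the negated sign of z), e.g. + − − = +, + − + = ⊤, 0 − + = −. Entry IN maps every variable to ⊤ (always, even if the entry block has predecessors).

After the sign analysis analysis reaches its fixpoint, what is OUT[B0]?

Answer: {a: ⊤, b: ⊤, c: ⊤, d: ⊤, e: +, f: ⊤}

Derivation:
Per-block solution:
  B0:  IN=(all ⊤)  OUT={e:+; rest ⊤}
  B1:  IN={e:+; rest ⊤}  OUT={e:+; rest ⊤}
  B2:  IN={e:+; rest ⊤}  OUT={d:+, e:+; rest ⊤}
  B3:  IN={e:+; rest ⊤}  OUT={e:+, f:-; rest ⊤}
  B4:  IN={e:+, f:-; rest ⊤}  OUT={e:+, f:-; rest ⊤}

Merge at B0 (entry node, so the boundary value (all ⊤) is joined with the incoming edge(s)): IN[B0] = (all ⊤) ⊔ OUT[B2] = {a: ⊤, b: ⊤, c: ⊤, d: ⊤, e: ⊤, f: ⊤}
Applying B0's transfer function to that IN value gives OUT[B0] (row B0 above).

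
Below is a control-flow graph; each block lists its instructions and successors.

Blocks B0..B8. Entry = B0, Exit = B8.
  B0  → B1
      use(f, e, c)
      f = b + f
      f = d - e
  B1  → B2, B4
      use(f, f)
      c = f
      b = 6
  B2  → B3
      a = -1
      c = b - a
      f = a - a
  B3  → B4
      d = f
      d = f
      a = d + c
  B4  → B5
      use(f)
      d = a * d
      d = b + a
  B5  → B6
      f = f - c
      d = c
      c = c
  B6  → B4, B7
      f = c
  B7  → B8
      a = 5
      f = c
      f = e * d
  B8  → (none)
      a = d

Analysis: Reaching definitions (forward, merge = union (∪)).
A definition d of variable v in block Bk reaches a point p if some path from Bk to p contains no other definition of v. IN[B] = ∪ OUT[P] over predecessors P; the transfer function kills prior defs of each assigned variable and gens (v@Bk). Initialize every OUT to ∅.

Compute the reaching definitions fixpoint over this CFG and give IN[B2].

Answer: {b@B1, c@B1, f@B0}

Trace:
Converged values:
  B0: | IN={} | OUT={f@B0}
  B1: | IN={f@B0} | OUT={b@B1, c@B1, f@B0}
  B2: | IN={b@B1, c@B1, f@B0} | OUT={a@B2, b@B1, c@B2, f@B2}
  B3: | IN={a@B2, b@B1, c@B2, f@B2} | OUT={a@B3, b@B1, c@B2, d@B3, f@B2}
  B4: | IN={a@B3, b@B1, c@B1, c@B2, c@B5, d@B3, d@B5, f@B0, f@B2, f@B6} | OUT={a@B3, b@B1, c@B1, c@B2, c@B5, d@B4, f@B0, f@B2, f@B6}
  B5: | IN={a@B3, b@B1, c@B1, c@B2, c@B5, d@B4, f@B0, f@B2, f@B6} | OUT={a@B3, b@B1, c@B5, d@B5, f@B5}
  B6: | IN={a@B3, b@B1, c@B5, d@B5, f@B5} | OUT={a@B3, b@B1, c@B5, d@B5, f@B6}
  B7: | IN={a@B3, b@B1, c@B5, d@B5, f@B6} | OUT={a@B7, b@B1, c@B5, d@B5, f@B7}
  B8: | IN={a@B7, b@B1, c@B5, d@B5, f@B7} | OUT={a@B8, b@B1, c@B5, d@B5, f@B7}

Merge at B2: IN[B2] = OUT[B1] = {b@B1, c@B1, f@B0}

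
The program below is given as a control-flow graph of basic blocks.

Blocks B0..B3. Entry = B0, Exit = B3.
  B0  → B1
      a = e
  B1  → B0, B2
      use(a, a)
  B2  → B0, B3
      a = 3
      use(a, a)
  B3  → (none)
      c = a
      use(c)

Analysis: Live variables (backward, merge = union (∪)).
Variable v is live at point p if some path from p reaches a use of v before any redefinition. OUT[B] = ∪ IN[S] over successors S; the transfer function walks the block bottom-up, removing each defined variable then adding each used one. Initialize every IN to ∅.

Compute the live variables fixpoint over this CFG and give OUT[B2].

Fixpoint table:
  B0: | IN={e} | OUT={a, e}
  B1: | IN={a, e} | OUT={e}
  B2: | IN={e} | OUT={a, e}
  B3: | IN={a} | OUT={}

Merge at B2: OUT[B2] = IN[B0] ⊔ IN[B3] = {a, e}

Answer: {a, e}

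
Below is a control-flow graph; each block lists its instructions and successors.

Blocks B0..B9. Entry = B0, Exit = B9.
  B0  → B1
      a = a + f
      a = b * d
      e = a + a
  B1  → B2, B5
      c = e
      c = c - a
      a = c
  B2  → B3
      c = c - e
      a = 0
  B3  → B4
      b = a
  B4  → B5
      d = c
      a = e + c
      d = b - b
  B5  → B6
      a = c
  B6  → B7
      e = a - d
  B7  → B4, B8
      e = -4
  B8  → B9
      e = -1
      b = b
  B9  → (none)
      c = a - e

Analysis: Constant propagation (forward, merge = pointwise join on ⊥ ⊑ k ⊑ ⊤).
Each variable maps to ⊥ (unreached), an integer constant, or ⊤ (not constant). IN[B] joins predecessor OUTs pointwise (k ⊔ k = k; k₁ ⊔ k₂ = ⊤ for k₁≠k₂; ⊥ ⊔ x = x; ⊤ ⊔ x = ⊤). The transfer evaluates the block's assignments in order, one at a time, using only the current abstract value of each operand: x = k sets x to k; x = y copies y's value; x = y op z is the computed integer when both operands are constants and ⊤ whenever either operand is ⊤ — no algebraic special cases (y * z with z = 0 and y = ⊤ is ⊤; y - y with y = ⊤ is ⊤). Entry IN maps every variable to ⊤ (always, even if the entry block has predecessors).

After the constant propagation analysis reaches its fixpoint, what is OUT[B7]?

Answer: {a: ⊤, b: ⊤, c: ⊤, d: ⊤, e: -4, f: ⊤}

Trace:
Per-block solution:
  B0:   IN=(all ⊤)   OUT=(all ⊤)
  B1:   IN=(all ⊤)   OUT=(all ⊤)
  B2:   IN=(all ⊤)   OUT={a:0; rest ⊤}
  B3:   IN={a:0; rest ⊤}   OUT={a:0, b:0; rest ⊤}
  B4:   IN=(all ⊤)   OUT=(all ⊤)
  B5:   IN=(all ⊤)   OUT=(all ⊤)
  B6:   IN=(all ⊤)   OUT=(all ⊤)
  B7:   IN=(all ⊤)   OUT={e:-4; rest ⊤}
  B8:   IN={e:-4; rest ⊤}   OUT={e:-1; rest ⊤}
  B9:   IN={e:-1; rest ⊤}   OUT={e:-1; rest ⊤}

Merge at B7: IN[B7] = OUT[B6] = {a: ⊤, b: ⊤, c: ⊤, d: ⊤, e: ⊤, f: ⊤}
Applying B7's transfer function to that IN value gives OUT[B7] (row B7 above).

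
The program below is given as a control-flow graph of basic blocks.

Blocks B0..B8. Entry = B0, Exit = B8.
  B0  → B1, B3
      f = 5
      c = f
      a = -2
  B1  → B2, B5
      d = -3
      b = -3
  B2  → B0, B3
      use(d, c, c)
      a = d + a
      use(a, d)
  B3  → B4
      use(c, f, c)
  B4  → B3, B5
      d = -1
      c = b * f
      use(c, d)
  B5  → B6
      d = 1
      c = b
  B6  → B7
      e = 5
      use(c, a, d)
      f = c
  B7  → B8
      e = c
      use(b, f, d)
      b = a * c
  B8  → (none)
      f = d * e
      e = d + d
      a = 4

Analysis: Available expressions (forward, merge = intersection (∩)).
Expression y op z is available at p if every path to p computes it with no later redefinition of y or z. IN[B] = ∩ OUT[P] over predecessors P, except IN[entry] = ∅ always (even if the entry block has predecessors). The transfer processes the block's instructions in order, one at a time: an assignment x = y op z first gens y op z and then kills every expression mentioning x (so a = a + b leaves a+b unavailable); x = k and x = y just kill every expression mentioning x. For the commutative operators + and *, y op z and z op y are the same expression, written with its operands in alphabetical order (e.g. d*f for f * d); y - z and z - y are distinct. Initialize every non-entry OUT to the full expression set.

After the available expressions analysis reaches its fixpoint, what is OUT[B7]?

Per-block solution:
  B0:   IN={}   OUT={}
  B1:   IN={}   OUT={}
  B2:   IN={}   OUT={}
  B3:   IN={}   OUT={}
  B4:   IN={}   OUT={b*f}
  B5:   IN={}   OUT={}
  B6:   IN={}   OUT={}
  B7:   IN={}   OUT={a*c}
  B8:   IN={a*c}   OUT={d+d}

Merge at B7: IN[B7] = OUT[B6] = {}
Applying B7's transfer function to that IN value gives OUT[B7] (row B7 above).

Answer: {a*c}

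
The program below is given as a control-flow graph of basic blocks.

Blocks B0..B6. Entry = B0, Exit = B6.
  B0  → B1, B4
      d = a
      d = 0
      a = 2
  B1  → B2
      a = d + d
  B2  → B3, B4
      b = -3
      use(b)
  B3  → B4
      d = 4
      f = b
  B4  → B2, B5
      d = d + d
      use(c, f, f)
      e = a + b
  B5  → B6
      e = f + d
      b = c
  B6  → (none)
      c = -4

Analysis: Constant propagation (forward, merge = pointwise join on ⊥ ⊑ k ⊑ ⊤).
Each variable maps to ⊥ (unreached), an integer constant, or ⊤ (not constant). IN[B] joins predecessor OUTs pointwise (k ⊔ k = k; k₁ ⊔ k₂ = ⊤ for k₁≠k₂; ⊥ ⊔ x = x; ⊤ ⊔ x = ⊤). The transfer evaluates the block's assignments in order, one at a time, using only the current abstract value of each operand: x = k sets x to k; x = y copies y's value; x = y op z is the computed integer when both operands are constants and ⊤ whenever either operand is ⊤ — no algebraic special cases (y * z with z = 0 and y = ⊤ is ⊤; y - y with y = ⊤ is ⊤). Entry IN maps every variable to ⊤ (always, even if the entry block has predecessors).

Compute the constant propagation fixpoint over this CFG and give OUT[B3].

Per-block solution:
  B0:  IN=(all ⊤)  OUT={a:2, d:0; rest ⊤}
  B1:  IN={a:2, d:0; rest ⊤}  OUT={a:0, d:0; rest ⊤}
  B2:  IN=(all ⊤)  OUT={b:-3; rest ⊤}
  B3:  IN={b:-3; rest ⊤}  OUT={b:-3, d:4, f:-3; rest ⊤}
  B4:  IN=(all ⊤)  OUT=(all ⊤)
  B5:  IN=(all ⊤)  OUT=(all ⊤)
  B6:  IN=(all ⊤)  OUT={c:-4; rest ⊤}

Merge at B3: IN[B3] = OUT[B2] = {a: ⊤, b: -3, c: ⊤, d: ⊤, e: ⊤, f: ⊤}
Applying B3's transfer function to that IN value gives OUT[B3] (row B3 above).

Answer: {a: ⊤, b: -3, c: ⊤, d: 4, e: ⊤, f: -3}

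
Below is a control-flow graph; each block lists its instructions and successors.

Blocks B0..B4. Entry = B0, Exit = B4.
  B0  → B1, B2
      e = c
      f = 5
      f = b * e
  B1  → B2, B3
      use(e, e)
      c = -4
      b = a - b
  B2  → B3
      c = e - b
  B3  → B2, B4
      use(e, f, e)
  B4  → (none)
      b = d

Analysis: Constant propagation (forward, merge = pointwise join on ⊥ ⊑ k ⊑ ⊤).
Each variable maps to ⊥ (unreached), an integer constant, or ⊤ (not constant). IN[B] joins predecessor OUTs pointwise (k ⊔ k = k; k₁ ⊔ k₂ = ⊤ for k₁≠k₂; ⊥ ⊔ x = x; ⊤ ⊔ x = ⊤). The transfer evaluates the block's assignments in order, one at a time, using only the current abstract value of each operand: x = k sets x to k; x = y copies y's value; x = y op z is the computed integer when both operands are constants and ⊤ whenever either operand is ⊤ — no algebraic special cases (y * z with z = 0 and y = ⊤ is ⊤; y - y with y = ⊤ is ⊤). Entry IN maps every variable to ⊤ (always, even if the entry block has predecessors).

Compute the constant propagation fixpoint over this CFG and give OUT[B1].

Answer: {a: ⊤, b: ⊤, c: -4, d: ⊤, e: ⊤, f: ⊤}

Trace:
Converged values:
  B0:   IN=(all ⊤)   OUT=(all ⊤)
  B1:   IN=(all ⊤)   OUT={c:-4; rest ⊤}
  B2:   IN=(all ⊤)   OUT=(all ⊤)
  B3:   IN=(all ⊤)   OUT=(all ⊤)
  B4:   IN=(all ⊤)   OUT=(all ⊤)

Merge at B1: IN[B1] = OUT[B0] = {a: ⊤, b: ⊤, c: ⊤, d: ⊤, e: ⊤, f: ⊤}
Applying B1's transfer function to that IN value gives OUT[B1] (row B1 above).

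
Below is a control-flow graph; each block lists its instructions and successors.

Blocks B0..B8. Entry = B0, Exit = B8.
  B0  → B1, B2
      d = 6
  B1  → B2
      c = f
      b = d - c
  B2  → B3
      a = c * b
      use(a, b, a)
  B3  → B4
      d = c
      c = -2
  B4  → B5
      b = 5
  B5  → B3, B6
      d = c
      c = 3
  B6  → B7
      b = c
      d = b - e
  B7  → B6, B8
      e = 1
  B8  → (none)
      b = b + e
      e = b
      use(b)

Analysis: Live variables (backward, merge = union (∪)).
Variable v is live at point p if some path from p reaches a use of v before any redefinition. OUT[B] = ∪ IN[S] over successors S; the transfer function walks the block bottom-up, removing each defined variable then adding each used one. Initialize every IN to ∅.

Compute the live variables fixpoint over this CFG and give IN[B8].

Fixpoint table:
  B0:  IN={b, c, e, f}  OUT={b, c, d, e, f}
  B1:  IN={d, e, f}  OUT={b, c, e}
  B2:  IN={b, c, e}  OUT={c, e}
  B3:  IN={c, e}  OUT={c, e}
  B4:  IN={c, e}  OUT={c, e}
  B5:  IN={c, e}  OUT={c, e}
  B6:  IN={c, e}  OUT={b, c}
  B7:  IN={b, c}  OUT={b, c, e}
  B8:  IN={b, e}  OUT={}

B8 is the boundary node: OUT[B8] = {}
Applying B8's transfer function to that OUT value gives IN[B8] (row B8 above).

Answer: {b, e}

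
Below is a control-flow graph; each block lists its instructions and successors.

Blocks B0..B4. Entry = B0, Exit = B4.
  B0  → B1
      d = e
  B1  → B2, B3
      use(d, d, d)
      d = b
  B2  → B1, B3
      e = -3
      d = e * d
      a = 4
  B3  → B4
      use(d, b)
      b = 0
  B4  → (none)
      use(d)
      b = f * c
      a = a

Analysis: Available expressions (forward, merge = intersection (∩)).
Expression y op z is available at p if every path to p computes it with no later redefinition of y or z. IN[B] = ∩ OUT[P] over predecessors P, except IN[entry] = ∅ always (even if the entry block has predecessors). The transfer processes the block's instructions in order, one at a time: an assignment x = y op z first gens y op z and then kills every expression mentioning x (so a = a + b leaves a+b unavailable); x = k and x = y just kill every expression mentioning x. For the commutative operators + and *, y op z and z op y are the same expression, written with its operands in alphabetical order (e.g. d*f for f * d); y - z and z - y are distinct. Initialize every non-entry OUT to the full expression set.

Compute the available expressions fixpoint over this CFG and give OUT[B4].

Answer: {c*f}

Working:
Converged values:
  B0: | IN={} | OUT={}
  B1: | IN={} | OUT={}
  B2: | IN={} | OUT={}
  B3: | IN={} | OUT={}
  B4: | IN={} | OUT={c*f}

Merge at B4: IN[B4] = OUT[B3] = {}
Applying B4's transfer function to that IN value gives OUT[B4] (row B4 above).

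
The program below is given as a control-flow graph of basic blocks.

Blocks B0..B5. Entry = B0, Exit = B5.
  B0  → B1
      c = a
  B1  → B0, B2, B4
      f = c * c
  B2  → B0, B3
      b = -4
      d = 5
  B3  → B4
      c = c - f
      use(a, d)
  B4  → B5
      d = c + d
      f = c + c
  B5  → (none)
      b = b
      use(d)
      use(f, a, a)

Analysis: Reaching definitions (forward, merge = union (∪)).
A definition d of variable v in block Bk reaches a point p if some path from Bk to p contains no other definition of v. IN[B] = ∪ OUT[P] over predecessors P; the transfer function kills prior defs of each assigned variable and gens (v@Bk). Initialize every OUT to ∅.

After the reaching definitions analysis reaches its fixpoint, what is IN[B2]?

Per-block solution:
  B0:  IN={b@B2, c@B0, d@B2, f@B1}  OUT={b@B2, c@B0, d@B2, f@B1}
  B1:  IN={b@B2, c@B0, d@B2, f@B1}  OUT={b@B2, c@B0, d@B2, f@B1}
  B2:  IN={b@B2, c@B0, d@B2, f@B1}  OUT={b@B2, c@B0, d@B2, f@B1}
  B3:  IN={b@B2, c@B0, d@B2, f@B1}  OUT={b@B2, c@B3, d@B2, f@B1}
  B4:  IN={b@B2, c@B0, c@B3, d@B2, f@B1}  OUT={b@B2, c@B0, c@B3, d@B4, f@B4}
  B5:  IN={b@B2, c@B0, c@B3, d@B4, f@B4}  OUT={b@B5, c@B0, c@B3, d@B4, f@B4}

Merge at B2: IN[B2] = OUT[B1] = {b@B2, c@B0, d@B2, f@B1}

Answer: {b@B2, c@B0, d@B2, f@B1}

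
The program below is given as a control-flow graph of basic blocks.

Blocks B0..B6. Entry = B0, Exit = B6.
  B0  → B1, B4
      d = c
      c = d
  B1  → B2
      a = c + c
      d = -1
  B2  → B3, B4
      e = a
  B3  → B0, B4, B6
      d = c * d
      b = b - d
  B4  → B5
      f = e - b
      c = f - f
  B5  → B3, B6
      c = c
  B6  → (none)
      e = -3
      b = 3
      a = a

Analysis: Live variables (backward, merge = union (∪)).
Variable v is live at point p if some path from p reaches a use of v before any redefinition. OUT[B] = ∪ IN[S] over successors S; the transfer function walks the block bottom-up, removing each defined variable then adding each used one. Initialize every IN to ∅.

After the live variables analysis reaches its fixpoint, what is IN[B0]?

Fixpoint table:
  B0: | IN={a, b, c, e} | OUT={a, b, c, d, e}
  B1: | IN={b, c} | OUT={a, b, c, d}
  B2: | IN={a, b, c, d} | OUT={a, b, c, d, e}
  B3: | IN={a, b, c, d, e} | OUT={a, b, c, d, e}
  B4: | IN={a, b, d, e} | OUT={a, b, c, d, e}
  B5: | IN={a, b, c, d, e} | OUT={a, b, c, d, e}
  B6: | IN={a} | OUT={}

Merge at B0: OUT[B0] = IN[B1] ⊔ IN[B4] = {a, b, c, d, e}
Applying B0's transfer function to that OUT value gives IN[B0] (row B0 above).

Answer: {a, b, c, e}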